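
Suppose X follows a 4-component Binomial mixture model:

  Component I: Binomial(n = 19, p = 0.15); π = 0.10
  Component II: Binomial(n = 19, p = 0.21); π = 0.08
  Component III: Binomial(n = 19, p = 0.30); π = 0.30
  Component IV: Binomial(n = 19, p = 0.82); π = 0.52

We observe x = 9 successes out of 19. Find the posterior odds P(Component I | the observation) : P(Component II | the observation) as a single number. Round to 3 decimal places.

0.126

Since P(k|x) ∝ π_k f_k(x), the posterior odds are π_i f_i(x) / (π_j f_j(x)).
Binomial probabilities:
  L_I = 0.000699164
  L_II = 0.00694725
  L_III = 0.0513618
  L_IV = 0.000552864
Posterior odds = (π_I·L_I) / (π_II·L_II) = (0.10·0.000699164) / (0.08·0.00694725) = 6.99164e-05 / 0.00055578 ≈ 0.126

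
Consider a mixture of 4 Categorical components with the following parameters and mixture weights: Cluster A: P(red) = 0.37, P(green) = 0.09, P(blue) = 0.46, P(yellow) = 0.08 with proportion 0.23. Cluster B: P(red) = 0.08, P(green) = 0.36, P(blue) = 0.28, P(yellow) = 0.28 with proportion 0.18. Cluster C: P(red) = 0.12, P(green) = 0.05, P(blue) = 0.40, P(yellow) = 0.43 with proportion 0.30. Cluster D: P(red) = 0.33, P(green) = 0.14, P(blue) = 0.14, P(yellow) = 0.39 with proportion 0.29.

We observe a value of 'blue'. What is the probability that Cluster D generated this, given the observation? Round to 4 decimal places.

0.1282

Apply Bayes' rule: the posterior for each component is proportional to its prior times its likelihood at x.
Evaluate each component's likelihood at the observed value:
  p_A = 0.46
  p_B = 0.28
  p_C = 0.4
  p_D = 0.14
Prior × likelihood for each component:
  π_A·p_A = 0.23 × 0.46 = 0.1058
  π_B·p_B = 0.18 × 0.28 = 0.0504
  π_C·p_C = 0.30 × 0.4 = 0.12
  π_D·p_D = 0.29 × 0.14 = 0.0406
Sum: 0.1058 + 0.0504 + 0.12 + 0.0406 = 0.3168
P(Cluster D | x) ≈ 0.1282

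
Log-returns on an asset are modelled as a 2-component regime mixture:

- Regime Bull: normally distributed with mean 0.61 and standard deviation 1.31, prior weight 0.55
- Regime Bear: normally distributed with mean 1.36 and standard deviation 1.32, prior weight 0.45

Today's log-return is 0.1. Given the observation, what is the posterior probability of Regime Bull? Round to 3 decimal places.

0.643

By Bayes' theorem, P(k | x) = w_k f_k(x) / Σ_j w_j f_j(x).
Component likelihoods at x = 0.1:
  L_Bull = (1/(1.31·√(2π)))·exp(−(0.1−0.61)²/(2·1.31²)) = 0.304536·exp(-0.07578) = 0.28231
  L_Bear = (1/(1.32·√(2π)))·exp(−(0.1−1.36)²/(2·1.32²)) = 0.302229·exp(-0.45558) = 0.191638
Unnormalised posteriors:
  w_Bull·L_Bull = 0.55 × 0.28231 = 0.155271
  w_Bear·L_Bear = 0.45 × 0.191638 = 0.086237
Evidence: 0.155271 + 0.086237 = 0.241508
So the posterior for Regime Bull is 0.155271 / 0.241508 ≈ 0.643.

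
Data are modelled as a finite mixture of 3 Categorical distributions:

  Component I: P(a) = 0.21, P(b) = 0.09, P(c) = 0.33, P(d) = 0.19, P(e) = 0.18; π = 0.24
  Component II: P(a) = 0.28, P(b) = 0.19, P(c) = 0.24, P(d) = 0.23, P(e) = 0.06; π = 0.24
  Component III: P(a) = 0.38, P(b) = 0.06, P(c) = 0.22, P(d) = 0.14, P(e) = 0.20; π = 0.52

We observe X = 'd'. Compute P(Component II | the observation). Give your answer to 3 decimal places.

0.318

By Bayes' theorem, P(k | x) = π_k f_k(x) / Σ_j π_j f_j(x).
Component likelihoods at x = 'd':
  L_I = 0.19
  L_II = 0.23
  L_III = 0.14
Prior × likelihood for each component:
  π_I·L_I = 0.24 × 0.19 = 0.0456
  π_II·L_II = 0.24 × 0.23 = 0.0552
  π_III·L_III = 0.52 × 0.14 = 0.0728
Normaliser: 0.0456 + 0.0552 + 0.0728 = 0.1736
So the posterior for Component II is 0.0552 / 0.1736 ≈ 0.318.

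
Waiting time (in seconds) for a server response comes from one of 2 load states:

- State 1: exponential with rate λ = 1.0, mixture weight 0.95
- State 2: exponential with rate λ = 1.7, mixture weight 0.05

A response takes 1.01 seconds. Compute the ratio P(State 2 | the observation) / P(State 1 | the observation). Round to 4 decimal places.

0.0441

Posterior odds = (w_i f_i(x)) / (w_j f_j(x)); the normalising sum cancels.
Component likelihoods at x = 1.01 seconds:
  f_1 = 0.364219
  f_2 = 0.305327
Odds = (0.05/0.95) × (0.305327/0.364219) = 0.0526316 × 0.838306 ≈ 0.0441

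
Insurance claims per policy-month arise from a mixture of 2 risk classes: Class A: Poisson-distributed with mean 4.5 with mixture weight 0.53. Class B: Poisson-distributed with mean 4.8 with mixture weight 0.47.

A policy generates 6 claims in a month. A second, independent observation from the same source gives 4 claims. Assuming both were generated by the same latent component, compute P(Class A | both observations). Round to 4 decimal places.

0.5187

P(component k | x) = w_k·f_k(x) / marginal(x), where marginal(x) = Σ_j w_j·f_j(x).
Since both observations come from the same component, the likelihood for component k is f_k(x₁)·f_k(x₂).
  f_A = [e^(−4.5)·4.5^6/6! = 0.12812] × [0.189808] = 0.0243182
  f_B = [e^(−4.8)·4.8^6/6! = 0.139798] × [0.182029] = 0.0254473
Weight by the priors:
  w_A·f_A = 0.53 × 0.0243182 = 0.0128886
  w_B·f_B = 0.47 × 0.0254473 = 0.0119602
Sum: 0.0128886 + 0.0119602 = 0.0248489
So the posterior for Class A is 0.0128886 / 0.0248489 ≈ 0.5187.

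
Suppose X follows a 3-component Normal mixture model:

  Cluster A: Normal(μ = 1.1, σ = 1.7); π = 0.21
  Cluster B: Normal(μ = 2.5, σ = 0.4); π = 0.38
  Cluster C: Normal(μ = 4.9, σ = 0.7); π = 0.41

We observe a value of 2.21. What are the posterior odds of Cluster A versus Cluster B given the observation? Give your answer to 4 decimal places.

Only the two components matter; the odds are (π_i f_i(x)) / (π_j f_j(x)).
Component likelihoods at x = 2.21:
  p_A = (1/(1.7·√(2π)))·exp(−(2.21−1.1)²/(2·1.7²)) = 0.234672·exp(-0.21317) = 0.18962
  p_B = (1/(0.4·√(2π)))·exp(−(2.21−2.5)²/(2·0.4²)) = 0.997356·exp(-0.26281) = 0.766853
  p_C = (1/(0.7·√(2π)))·exp(−(2.21−4.9)²/(2·0.7²)) = 0.569918·exp(-7.38378) = 0.000354062
0.0398202 / 0.291404 ≈ 0.1366

0.1366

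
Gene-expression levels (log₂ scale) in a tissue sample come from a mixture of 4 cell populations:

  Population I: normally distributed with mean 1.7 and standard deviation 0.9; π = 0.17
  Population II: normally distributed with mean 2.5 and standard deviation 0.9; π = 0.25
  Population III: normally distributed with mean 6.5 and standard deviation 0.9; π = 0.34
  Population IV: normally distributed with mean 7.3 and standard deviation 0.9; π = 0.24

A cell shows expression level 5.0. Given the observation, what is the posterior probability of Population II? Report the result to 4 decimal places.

Posterior ∝ prior × likelihood, so P(k | x) ∝ w_k f_k(x); normalise over all components.
Evaluate each component's likelihood at the observed value:
  L_I = (1/(0.9·√(2π)))·exp(−(5.0−1.7)²/(2·0.9²)) = 0.443269·exp(-6.72222) = 0.000533634
  L_II = (1/(0.9·√(2π)))·exp(−(5.0−2.5)²/(2·0.9²)) = 0.443269·exp(-3.85802) = 0.00935726
  L_III = (1/(0.9·√(2π)))·exp(−(5.0−6.5)²/(2·0.9²)) = 0.443269·exp(-1.38889) = 0.11053
  L_IV = (1/(0.9·√(2π)))·exp(−(5.0−7.3)²/(2·0.9²)) = 0.443269·exp(-3.26543) = 0.0169242
Weight by the priors:
  w_I·L_I = 0.17 × 0.000533634 = 9.07178e-05
  w_II·L_II = 0.25 × 0.00935726 = 0.00233932
  w_III·L_III = 0.34 × 0.11053 = 0.0375803
  w_IV·L_IV = 0.24 × 0.0169242 = 0.00406181
Denominator: 9.07178e-05 + 0.00233932 + 0.0375803 + 0.00406181 = 0.0440721
P(Population II | x) ≈ 0.0531

0.0531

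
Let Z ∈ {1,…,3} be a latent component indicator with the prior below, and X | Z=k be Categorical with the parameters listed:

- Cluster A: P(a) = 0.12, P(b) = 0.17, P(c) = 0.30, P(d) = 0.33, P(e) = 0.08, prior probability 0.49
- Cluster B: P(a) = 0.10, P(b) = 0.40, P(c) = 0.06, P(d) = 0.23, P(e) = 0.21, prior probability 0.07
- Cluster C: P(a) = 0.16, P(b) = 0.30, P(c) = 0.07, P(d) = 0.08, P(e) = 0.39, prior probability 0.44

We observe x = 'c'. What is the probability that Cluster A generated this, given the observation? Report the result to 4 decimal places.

0.8077

P(component k | x) = w_k·f_k(x) / marginal(x), where marginal(x) = Σ_j w_j·f_j(x).
Categorical probabilities:
  f_A = 0.3
  f_B = 0.06
  f_C = 0.07
Unnormalised posteriors:
  w_A·f_A = 0.49 × 0.3 = 0.147
  w_B·f_B = 0.07 × 0.06 = 0.0042
  w_C·f_C = 0.44 × 0.07 = 0.0308
Sum: 0.147 + 0.0042 + 0.0308 = 0.182
Responsibility of Cluster A: 0.147 / 0.182 ≈ 0.8077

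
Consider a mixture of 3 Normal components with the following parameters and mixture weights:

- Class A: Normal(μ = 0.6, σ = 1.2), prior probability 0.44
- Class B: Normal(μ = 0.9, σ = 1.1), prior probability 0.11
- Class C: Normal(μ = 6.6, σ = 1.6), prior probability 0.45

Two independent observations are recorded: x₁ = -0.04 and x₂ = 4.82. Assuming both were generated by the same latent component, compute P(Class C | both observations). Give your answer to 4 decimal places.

0.0256

Posterior ∝ prior × likelihood, so P(k | x) ∝ P(Z=k) f_k(x); normalise over all components.
Since both observations come from the same component, the likelihood for component k is f_k(x₁)·f_k(x₂).
  L_A = [(1/(1.2·√(2π)))·exp(−(-0.04−0.6)²/(2·1.2²)) = 0.332452·exp(-0.14222) = 0.288378] × [0.000685932] = 0.000197808
  L_B = [(1/(1.1·√(2π)))·exp(−(-0.04−0.9)²/(2·1.1²)) = 0.362675·exp(-0.36512) = 0.251736] × [0.000633658] = 0.000159515
  L_C = [(1/(1.6·√(2π)))·exp(−(-0.04−6.6)²/(2·1.6²)) = 0.249339·exp(-8.61125) = 4.53912e-05] × [0.134288] = 6.09548e-06
Multiply by the mixture weights:
  P(Z=A)·L_A = 0.44 × 0.000197808 = 8.70354e-05
  P(Z=B)·L_B = 0.11 × 0.000159515 = 1.75466e-05
  P(Z=C)·L_C = 0.45 × 6.09548e-06 = 2.74297e-06
Evidence: 8.70354e-05 + 1.75466e-05 + 2.74297e-06 = 0.000107325
So the posterior for Class C is 2.74297e-06 / 0.000107325 ≈ 0.0256.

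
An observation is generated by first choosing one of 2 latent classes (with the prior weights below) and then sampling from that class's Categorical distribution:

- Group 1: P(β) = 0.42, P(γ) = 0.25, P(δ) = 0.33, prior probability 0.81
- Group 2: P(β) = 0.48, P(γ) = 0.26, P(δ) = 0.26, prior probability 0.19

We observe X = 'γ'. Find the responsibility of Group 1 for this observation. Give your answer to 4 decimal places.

0.8039

The responsibility of component k is w_k f_k(x) divided by Σ_j w_j f_j(x).
Component likelihoods at x = 'γ':
  f_1 = 0.25
  f_2 = 0.26
Unnormalised posteriors:
  w_1·f_1 = 0.81 × 0.25 = 0.2025
  w_2·f_2 = 0.19 × 0.26 = 0.0494
Denominator: 0.2025 + 0.0494 = 0.2519
P(Group 1 | 'γ') = 0.2025 / 0.2519 ≈ 0.8039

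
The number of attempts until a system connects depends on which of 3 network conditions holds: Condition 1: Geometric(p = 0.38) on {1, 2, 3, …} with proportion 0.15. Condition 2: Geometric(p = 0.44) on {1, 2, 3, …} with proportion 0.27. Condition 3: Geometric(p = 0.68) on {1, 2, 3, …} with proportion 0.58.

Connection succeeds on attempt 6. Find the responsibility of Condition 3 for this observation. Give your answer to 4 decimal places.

Posterior ∝ prior × likelihood, so P(k | x) ∝ w_k f_k(x); normalise over all components.
Geometric probabilities:
  f_1 = 0.38·(1−0.38)^5 = 0.38·0.0916133 = 0.034813
  f_2 = 0.44·(1−0.44)^5 = 0.44·0.0550732 = 0.0242322
  f_3 = 0.68·(1−0.68)^5 = 0.68·0.00335544 = 0.0022817
Unnormalised posteriors:
  w_1·f_1 = 0.15 × 0.034813 = 0.00522196
  w_2·f_2 = 0.27 × 0.0242322 = 0.00654269
  w_3·f_3 = 0.58 × 0.0022817 = 0.00132339
Evidence: 0.00522196 + 0.00654269 + 0.00132339 = 0.013088
Responsibility of Condition 3: 0.00132339 / 0.013088 ≈ 0.1011

0.1011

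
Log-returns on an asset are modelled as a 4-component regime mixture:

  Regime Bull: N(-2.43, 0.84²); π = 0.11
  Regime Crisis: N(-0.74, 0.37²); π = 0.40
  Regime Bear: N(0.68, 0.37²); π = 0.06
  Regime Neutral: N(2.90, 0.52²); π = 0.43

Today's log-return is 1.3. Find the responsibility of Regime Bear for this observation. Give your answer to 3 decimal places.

0.845

By Bayes' theorem, P(k | x) = w_k f_k(x) / Σ_j w_j f_j(x).
Component likelihoods at x = 1.3:
  L_Bull = (1/(0.84·√(2π)))·exp(−(1.3−-2.43)²/(2·0.84²)) = 0.474931·exp(-9.85891) = 2.4829e-05
  L_Crisis = (1/(0.37·√(2π)))·exp(−(1.3−-0.74)²/(2·0.37²)) = 1.078222·exp(-15.19942) = 2.702e-07
  L_Bear = (1/(0.37·√(2π)))·exp(−(1.3−0.68)²/(2·0.37²)) = 1.078222·exp(-1.40394) = 0.26484
  L_Neutral = (1/(0.52·√(2π)))·exp(−(1.3−2.90)²/(2·0.52²)) = 0.767197·exp(-4.73373) = 0.00674644
Unnormalised posteriors:
  w_Bull·L_Bull = 0.11 × 2.4829e-05 = 2.73119e-06
  w_Crisis·L_Crisis = 0.40 × 2.702e-07 = 1.0808e-07
  w_Bear·L_Bear = 0.06 × 0.26484 = 0.0158904
  w_Neutral·L_Neutral = 0.43 × 0.00674644 = 0.00290097
Evidence: 2.73119e-06 + 1.0808e-07 + 0.0158904 + 0.00290097 = 0.0187942
P(Regime Bear | the observation) ≈ 0.845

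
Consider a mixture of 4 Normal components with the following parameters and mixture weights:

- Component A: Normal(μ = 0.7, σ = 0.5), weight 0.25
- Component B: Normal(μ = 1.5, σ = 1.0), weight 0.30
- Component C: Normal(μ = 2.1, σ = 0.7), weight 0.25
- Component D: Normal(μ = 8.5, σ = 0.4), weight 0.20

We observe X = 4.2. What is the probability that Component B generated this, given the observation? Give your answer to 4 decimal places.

0.6639

Posterior ∝ prior × likelihood, so P(k | x) ∝ π_k f_k(x); normalise over all components.
Component likelihoods at x = 4.2:
  f_A = (1/(0.5·√(2π)))·exp(−(4.2−0.7)²/(2·0.5²)) = 0.797885·exp(-24.50000) = 1.82694e-11
  f_B = (1/(1.0·√(2π)))·exp(−(4.2−1.5)²/(2·1.0²)) = 0.398942·exp(-3.64500) = 0.0104209
  f_C = (1/(0.7·√(2π)))·exp(−(4.2−2.1)²/(2·0.7²)) = 0.569918·exp(-4.50000) = 0.00633121
  f_D = (1/(0.4·√(2π)))·exp(−(4.2−8.5)²/(2·0.4²)) = 0.997356·exp(-57.78125) = 8.03104e-26
Multiply by the mixture weights:
  π_A·f_A = 0.25 × 1.82694e-11 = 4.56736e-12
  π_B·f_B = 0.30 × 0.0104209 = 0.00312628
  π_C·f_C = 0.25 × 0.00633121 = 0.0015828
  π_D·f_D = 0.20 × 8.03104e-26 = 1.60621e-26
Normaliser: 4.56736e-12 + 0.00312628 + 0.0015828 + 1.60621e-26 = 0.00470908
P(Component B | x) = 0.00312628 / 0.00470908 ≈ 0.6639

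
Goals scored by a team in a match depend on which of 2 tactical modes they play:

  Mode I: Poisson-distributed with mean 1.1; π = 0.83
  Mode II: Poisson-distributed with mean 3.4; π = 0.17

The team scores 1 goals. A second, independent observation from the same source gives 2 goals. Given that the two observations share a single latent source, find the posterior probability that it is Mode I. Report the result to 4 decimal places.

By Bayes' theorem, P(k | x) = w_k f_k(x) / Σ_j w_j f_j(x).
Since both observations come from the same component, the likelihood for component k is f_k(x₁)·f_k(x₂).
  f_I = [e^(−1.1)·1.1^1/1! = 0.366158] × [0.201387] = 0.0737395
  f_II = [e^(−3.4)·3.4^1/1! = 0.113469] × [0.192898] = 0.0218879
Unnormalised posteriors:
  w_I·f_I = 0.83 × 0.0737395 = 0.0612038
  w_II·f_II = 0.17 × 0.0218879 = 0.00372094
Evidence: 0.0612038 + 0.00372094 = 0.0649247
P(Mode I | x₁,x₂) ≈ 0.9427

0.9427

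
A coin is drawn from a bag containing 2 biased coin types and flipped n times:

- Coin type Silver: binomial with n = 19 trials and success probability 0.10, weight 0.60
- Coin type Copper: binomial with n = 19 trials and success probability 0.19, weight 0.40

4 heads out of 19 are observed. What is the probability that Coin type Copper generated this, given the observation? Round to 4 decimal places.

0.6414

Apply Bayes' rule: the posterior for each component is proportional to its prior times its likelihood at x.
Binomial probabilities:
  p_Silver = 0.0798034
  p_Copper = 0.214128
Unnormalised posteriors:
  w_Silver·p_Silver = 0.60 × 0.0798034 = 0.047882
  w_Copper·p_Copper = 0.40 × 0.214128 = 0.0856512
Marginal: 0.047882 + 0.0856512 = 0.133533
P(Coin type Copper | data) = 0.0856512 / 0.133533 ≈ 0.6414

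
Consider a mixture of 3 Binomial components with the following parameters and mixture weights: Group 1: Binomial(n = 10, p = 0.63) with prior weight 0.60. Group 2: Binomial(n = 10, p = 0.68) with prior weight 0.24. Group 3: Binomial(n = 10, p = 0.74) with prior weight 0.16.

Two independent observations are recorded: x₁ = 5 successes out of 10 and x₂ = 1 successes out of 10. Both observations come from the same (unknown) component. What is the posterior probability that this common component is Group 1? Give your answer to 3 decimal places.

Apply Bayes' rule: the posterior for each component is proportional to its prior times its likelihood at x.
Since both observations come from the same component, the likelihood for component k is f_k(x₁)·f_k(x₂).
  L_1 = [C(10,5)·0.63^5·0.37^5 = 252·0.0992437·0.0069344 = 0.173425] × [0.000818759] = 0.000141993
  L_2 = [C(10,5)·0.68^5·0.32^5 = 252·0.145393·0.00335544 = 0.122941] × [0.000239254] = 2.9414e-05
  L_3 = [C(10,5)·0.74^5·0.26^5 = 252·0.221901·0.00118814 = 0.0664394] × [4.01783e-05] = 2.66943e-06
Unnormalised posteriors:
  P(Z=1)·L_1 = 0.60 × 0.000141993 = 8.5196e-05
  P(Z=2)·L_2 = 0.24 × 2.9414e-05 = 7.05935e-06
  P(Z=3)·L_3 = 0.16 × 2.66943e-06 = 4.27108e-07
Marginal: 8.5196e-05 + 7.05935e-06 + 4.27108e-07 = 9.26825e-05
Responsibility of Group 1: 8.5196e-05 / 9.26825e-05 ≈ 0.919

0.919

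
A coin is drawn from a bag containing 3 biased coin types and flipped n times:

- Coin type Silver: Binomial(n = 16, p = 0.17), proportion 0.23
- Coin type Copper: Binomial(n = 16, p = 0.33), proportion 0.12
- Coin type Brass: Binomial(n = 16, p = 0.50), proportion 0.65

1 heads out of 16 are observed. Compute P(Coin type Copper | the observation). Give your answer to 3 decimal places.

0.039

Apply Bayes' rule: the posterior for each component is proportional to its prior times its likelihood at x.
Binomial probabilities:
  f_Silver = 0.166242
  f_Copper = 0.0129944
  f_Brass = 0.000244141
Unnormalised posteriors:
  P(Z=Silver)·f_Silver = 0.23 × 0.166242 = 0.0382356
  P(Z=Copper)·f_Copper = 0.12 × 0.0129944 = 0.00155933
  P(Z=Brass)·f_Brass = 0.65 × 0.000244141 = 0.000158691
Sum: 0.0382356 + 0.00155933 + 0.000158691 = 0.0399536
Responsibility of Coin type Copper: 0.00155933 / 0.0399536 ≈ 0.039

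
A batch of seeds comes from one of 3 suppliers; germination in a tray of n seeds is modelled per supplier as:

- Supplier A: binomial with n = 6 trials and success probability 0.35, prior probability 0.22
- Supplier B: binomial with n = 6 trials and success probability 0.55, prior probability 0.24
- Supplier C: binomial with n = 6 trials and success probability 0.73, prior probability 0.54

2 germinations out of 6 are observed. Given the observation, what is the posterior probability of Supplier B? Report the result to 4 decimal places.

0.3195

P(component k | x) = w_k·f_k(x) / marginal(x), where marginal(x) = Σ_j w_j·f_j(x).
Component likelihoods at x = 2 germinations out of 6:
  p_A = 0.328005
  p_B = 0.186066
  p_C = 0.0424807
Unnormalised posteriors:
  w_A·p_A = 0.22 × 0.328005 = 0.0721612
  w_B·p_B = 0.24 × 0.186066 = 0.0446558
  w_C·p_C = 0.54 × 0.0424807 = 0.0229396
Sum: 0.0721612 + 0.0446558 + 0.0229396 = 0.139757
So the posterior for Supplier B is 0.0446558 / 0.139757 ≈ 0.3195.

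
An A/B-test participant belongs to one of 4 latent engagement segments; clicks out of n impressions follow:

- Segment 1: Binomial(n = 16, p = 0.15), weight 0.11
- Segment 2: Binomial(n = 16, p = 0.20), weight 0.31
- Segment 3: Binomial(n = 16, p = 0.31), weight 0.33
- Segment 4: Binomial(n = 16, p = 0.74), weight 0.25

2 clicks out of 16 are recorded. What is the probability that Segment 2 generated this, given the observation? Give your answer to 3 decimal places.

By Bayes' theorem, P(k | x) = P(Z=k) f_k(x) / Σ_j P(Z=j) f_j(x).
Evaluate each component's likelihood at the observed value:
  f_1 = C(16,2)·0.15^2·0.85^14 = 120·0.0225·0.10277 = 0.277478
  f_2 = C(16,2)·0.20^2·0.80^14 = 120·0.04·0.0439805 = 0.211106
  f_3 = C(16,2)·0.31^2·0.69^14 = 120·0.0961·0.00554482 = 0.0639428
  f_4 = C(16,2)·0.74^2·0.26^14 = 120·0.5476·6.451e-09 = 4.23908e-07
Unnormalised posteriors:
  P(Z=1)·f_1 = 0.11 × 0.277478 = 0.0305226
  P(Z=2)·f_2 = 0.31 × 0.211106 = 0.0654429
  P(Z=3)·f_3 = 0.33 × 0.0639428 = 0.0211011
  P(Z=4)·f_4 = 0.25 × 4.23908e-07 = 1.05977e-07
Normaliser: 0.0305226 + 0.0654429 + 0.0211011 + 1.05977e-07 = 0.117067
Responsibility of Segment 2: 0.0654429 / 0.117067 ≈ 0.559

0.559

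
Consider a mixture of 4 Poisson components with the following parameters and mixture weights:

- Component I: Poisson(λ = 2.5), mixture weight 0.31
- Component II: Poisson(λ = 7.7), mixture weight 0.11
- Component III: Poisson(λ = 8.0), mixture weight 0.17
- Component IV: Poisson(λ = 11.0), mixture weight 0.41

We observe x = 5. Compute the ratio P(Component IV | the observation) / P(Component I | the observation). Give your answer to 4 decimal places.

The posterior odds equal the prior odds times the likelihood ratio: (π_i/π_j)·(f_i(x)/f_j(x)).
Component likelihoods at x = 5:
  L_I = e^(−2.5)·2.5^5/5! = 0.0668009
  L_II = e^(−7.7)·7.7^5/5! = 0.102142
  L_III = e^(−8.0)·8.0^5/5! = 0.0916037
  L_IV = e^(−11.0)·11.0^5/5! = 0.0224152
Odds = (0.41/0.31) × (0.0224152/0.0668009) = 1.32258 × 0.335552 ≈ 0.4438

0.4438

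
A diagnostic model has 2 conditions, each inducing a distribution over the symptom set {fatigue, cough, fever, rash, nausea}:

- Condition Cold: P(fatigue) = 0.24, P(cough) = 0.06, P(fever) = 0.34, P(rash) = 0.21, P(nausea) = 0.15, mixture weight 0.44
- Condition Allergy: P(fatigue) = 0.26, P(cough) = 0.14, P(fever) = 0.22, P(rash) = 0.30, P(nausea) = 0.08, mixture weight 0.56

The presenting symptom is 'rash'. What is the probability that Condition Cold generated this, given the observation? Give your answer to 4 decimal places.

Posterior ∝ prior × likelihood, so P(k | x) ∝ P(Z=k) f_k(x); normalise over all components.
Evaluate each component's likelihood at the observed value:
  L_Cold = 0.21
  L_Allergy = 0.3
Prior × likelihood for each component:
  P(Z=Cold)·L_Cold = 0.44 × 0.21 = 0.0924
  P(Z=Allergy)·L_Allergy = 0.56 × 0.3 = 0.168
Marginal: 0.0924 + 0.168 = 0.2604
P(Condition Cold | x) ≈ 0.3548

0.3548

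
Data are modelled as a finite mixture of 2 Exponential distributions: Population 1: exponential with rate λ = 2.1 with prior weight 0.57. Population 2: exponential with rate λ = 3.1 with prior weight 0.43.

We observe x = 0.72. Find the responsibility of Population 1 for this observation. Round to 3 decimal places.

Apply Bayes' rule: the posterior for each component is proportional to its prior times its likelihood at x.
Evaluate each component's likelihood at the observed value:
  p_1 = 2.1·e^(−2.1·0.72) = 2.1·e^(−1.5120) = 0.462984
  p_2 = 3.1·e^(−3.1·0.72) = 3.1·e^(−2.2320) = 0.332672
Multiply by the mixture weights:
  P(Z=1)·p_1 = 0.57 × 0.462984 = 0.263901
  P(Z=2)·p_2 = 0.43 × 0.332672 = 0.143049
Denominator: 0.263901 + 0.143049 = 0.40695
P(Population 1 | data) = 0.263901 / 0.40695 ≈ 0.648

0.648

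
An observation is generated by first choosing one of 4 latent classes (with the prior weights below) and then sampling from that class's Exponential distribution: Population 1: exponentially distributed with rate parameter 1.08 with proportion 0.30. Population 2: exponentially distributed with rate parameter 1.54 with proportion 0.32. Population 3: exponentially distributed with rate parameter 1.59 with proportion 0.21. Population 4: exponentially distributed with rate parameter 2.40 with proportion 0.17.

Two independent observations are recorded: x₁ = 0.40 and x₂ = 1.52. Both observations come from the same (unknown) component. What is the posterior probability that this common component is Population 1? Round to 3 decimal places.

By Bayes' theorem, P(k | x) = P(Z=k) f_k(x) / Σ_j P(Z=j) f_j(x).
Since both observations come from the same component, the likelihood for component k is f_k(x₁)·f_k(x₂).
  f_1 = [1.08·e^(−1.08·0.40) = 1.08·e^(−0.4320) = 0.701146] × [0.209164] = 0.146654
  f_2 = [1.54·e^(−1.54·0.40) = 1.54·e^(−0.6160) = 0.831755] × [0.148226] = 0.123288
  f_3 = [1.59·e^(−1.59·0.40) = 1.59·e^(−0.6360) = 0.841755] × [0.141839] = 0.119393
  f_4 = [2.40·e^(−2.40·0.40) = 2.40·e^(−0.9600) = 0.918943] × [0.0625036] = 0.0574372
Unnormalised posteriors:
  P(Z=1)·f_1 = 0.30 × 0.146654 = 0.0439963
  P(Z=2)·f_2 = 0.32 × 0.123288 = 0.039452
  P(Z=3)·f_3 = 0.21 × 0.119393 = 0.0250726
  P(Z=4)·f_4 = 0.17 × 0.0574372 = 0.00976433
Sum: 0.0439963 + 0.039452 + 0.0250726 + 0.00976433 = 0.118285
Responsibility of Population 1: 0.0439963 / 0.118285 ≈ 0.372

0.372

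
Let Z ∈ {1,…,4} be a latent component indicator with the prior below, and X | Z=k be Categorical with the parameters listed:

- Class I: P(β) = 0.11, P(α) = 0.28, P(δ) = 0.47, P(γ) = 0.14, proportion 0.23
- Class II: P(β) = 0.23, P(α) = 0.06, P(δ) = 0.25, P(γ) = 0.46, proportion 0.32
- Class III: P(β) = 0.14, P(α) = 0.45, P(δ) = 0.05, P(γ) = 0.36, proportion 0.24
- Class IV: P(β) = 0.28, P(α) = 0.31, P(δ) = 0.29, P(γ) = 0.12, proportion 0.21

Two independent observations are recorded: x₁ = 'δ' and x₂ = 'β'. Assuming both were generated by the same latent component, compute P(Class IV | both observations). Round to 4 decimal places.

0.3478

Apply Bayes' rule: the posterior for each component is proportional to its prior times its likelihood at x.
Since both observations come from the same component, the likelihood for component k is f_k(x₁)·f_k(x₂).
  p_I = [0.47] × [0.11] = 0.0517
  p_II = [0.25] × [0.23] = 0.0575
  p_III = [0.05] × [0.14] = 0.007
  p_IV = [0.29] × [0.28] = 0.0812
Weight by the priors:
  w_I·p_I = 0.23 × 0.0517 = 0.011891
  w_II·p_II = 0.32 × 0.0575 = 0.0184
  w_III·p_III = 0.24 × 0.007 = 0.00168
  w_IV·p_IV = 0.21 × 0.0812 = 0.017052
Normaliser: 0.011891 + 0.0184 + 0.00168 + 0.017052 = 0.049023
P(Class IV | data) ≈ 0.3478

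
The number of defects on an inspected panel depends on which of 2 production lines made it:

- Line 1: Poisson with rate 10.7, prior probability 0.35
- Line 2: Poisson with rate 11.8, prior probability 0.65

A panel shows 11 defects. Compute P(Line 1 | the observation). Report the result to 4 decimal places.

0.3554

The responsibility of component k is π_k f_k(x) divided by Σ_j π_j f_j(x).
Evaluate each component's likelihood at the observed value:
  L_1 = e^(−10.7)·10.7^11/11! = 0.118882
  L_2 = e^(−11.8)·11.8^11/11! = 0.11611
Weight by the priors:
  π_1·L_1 = 0.35 × 0.118882 = 0.0416086
  π_2·L_2 = 0.65 × 0.11611 = 0.0754718
Evidence: 0.0416086 + 0.0754718 = 0.11708
P(Line 1 | x) = 0.0416086 / 0.11708 ≈ 0.3554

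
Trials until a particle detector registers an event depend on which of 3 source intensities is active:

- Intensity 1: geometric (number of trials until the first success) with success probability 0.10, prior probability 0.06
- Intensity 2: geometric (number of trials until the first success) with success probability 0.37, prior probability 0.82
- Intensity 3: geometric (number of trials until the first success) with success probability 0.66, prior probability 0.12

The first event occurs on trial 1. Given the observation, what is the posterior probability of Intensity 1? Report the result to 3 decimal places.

0.015

By Bayes' theorem, P(k | x) = w_k f_k(x) / Σ_j w_j f_j(x).
Geometric probabilities:
  f_1 = 0.1
  f_2 = 0.37
  f_3 = 0.66
Unnormalised posteriors:
  w_1·f_1 = 0.06 × 0.1 = 0.006
  w_2·f_2 = 0.82 × 0.37 = 0.3034
  w_3·f_3 = 0.12 × 0.66 = 0.0792
Sum: 0.006 + 0.3034 + 0.0792 = 0.3886
So the posterior for Intensity 1 is 0.006 / 0.3886 ≈ 0.015.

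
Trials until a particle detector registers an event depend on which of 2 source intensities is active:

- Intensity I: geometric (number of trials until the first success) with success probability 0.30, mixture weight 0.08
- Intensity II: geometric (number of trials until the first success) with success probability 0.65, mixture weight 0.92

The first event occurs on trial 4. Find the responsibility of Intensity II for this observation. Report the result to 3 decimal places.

0.757

Posterior ∝ prior × likelihood, so P(k | x) ∝ π_k f_k(x); normalise over all components.
Geometric probabilities:
  p_I = 0.30·(1−0.30)^3 = 0.30·0.343 = 0.1029
  p_II = 0.65·(1−0.65)^3 = 0.65·0.042875 = 0.0278687
Weight by the priors:
  π_I·p_I = 0.08 × 0.1029 = 0.008232
  π_II·p_II = 0.92 × 0.0278687 = 0.0256392
Evidence: 0.008232 + 0.0256392 = 0.0338712
P(Intensity II | x) ≈ 0.757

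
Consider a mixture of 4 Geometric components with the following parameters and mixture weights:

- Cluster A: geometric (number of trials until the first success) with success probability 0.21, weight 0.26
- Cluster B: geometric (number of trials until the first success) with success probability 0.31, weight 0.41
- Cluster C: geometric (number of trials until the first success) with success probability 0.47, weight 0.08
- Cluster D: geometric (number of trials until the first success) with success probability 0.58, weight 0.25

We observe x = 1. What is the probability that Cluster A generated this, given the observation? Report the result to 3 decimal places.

Posterior ∝ prior × likelihood, so P(k | x) ∝ P(Z=k) f_k(x); normalise over all components.
Component likelihoods at x = 1:
  L_A = 0.21·(1−0.21)^0 = 0.21·1 = 0.21
  L_B = 0.31·(1−0.31)^0 = 0.31·1 = 0.31
  L_C = 0.47·(1−0.47)^0 = 0.47·1 = 0.47
  L_D = 0.58·(1−0.58)^0 = 0.58·1 = 0.58
Unnormalised posteriors:
  P(Z=A)·L_A = 0.26 × 0.21 = 0.0546
  P(Z=B)·L_B = 0.41 × 0.31 = 0.1271
  P(Z=C)·L_C = 0.08 × 0.47 = 0.0376
  P(Z=D)·L_D = 0.25 × 0.58 = 0.145
Normaliser: 0.0546 + 0.1271 + 0.0376 + 0.145 = 0.3643
Responsibility of Cluster A: 0.0546 / 0.3643 ≈ 0.150

0.150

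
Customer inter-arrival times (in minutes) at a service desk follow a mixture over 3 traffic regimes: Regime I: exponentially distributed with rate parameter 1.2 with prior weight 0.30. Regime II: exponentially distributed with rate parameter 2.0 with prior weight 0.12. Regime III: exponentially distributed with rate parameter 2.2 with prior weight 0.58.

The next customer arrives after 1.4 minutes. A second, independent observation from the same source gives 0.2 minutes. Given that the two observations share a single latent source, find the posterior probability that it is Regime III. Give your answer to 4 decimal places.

0.5006

The responsibility of component k is w_k f_k(x) divided by Σ_j w_j f_j(x).
Since both observations come from the same component, the likelihood for component k is f_k(x₁)·f_k(x₂).
  L_I = [0.223649] × [0.943953] = 0.211114
  L_II = [0.12162] × [1.34064] = 0.163049
  L_III = [0.10111] × [1.41688] = 0.143261
Multiply by the mixture weights:
  w_I·L_I = 0.30 × 0.211114 = 0.0633342
  w_II·L_II = 0.12 × 0.163049 = 0.0195659
  w_III·L_III = 0.58 × 0.143261 = 0.0830915
Marginal: 0.0633342 + 0.0195659 + 0.0830915 = 0.165992
Responsibility of Regime III: 0.0830915 / 0.165992 ≈ 0.5006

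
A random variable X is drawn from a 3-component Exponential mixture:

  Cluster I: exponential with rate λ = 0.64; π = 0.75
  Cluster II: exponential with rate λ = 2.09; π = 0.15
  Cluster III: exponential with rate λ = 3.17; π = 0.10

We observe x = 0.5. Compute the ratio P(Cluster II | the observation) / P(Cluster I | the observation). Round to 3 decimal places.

Since P(k|x) ∝ π_k f_k(x), the posterior odds are π_i f_i(x) / (π_j f_j(x)).
Component likelihoods at x = 0.5:
  p_I = 0.464735
  p_II = 0.735036
  p_III = 0.649685
Posterior odds = (π_II·p_II) / (π_I·p_I) = (0.15·0.735036) / (0.75·0.464735) = 0.110255 / 0.348552 ≈ 0.316

0.316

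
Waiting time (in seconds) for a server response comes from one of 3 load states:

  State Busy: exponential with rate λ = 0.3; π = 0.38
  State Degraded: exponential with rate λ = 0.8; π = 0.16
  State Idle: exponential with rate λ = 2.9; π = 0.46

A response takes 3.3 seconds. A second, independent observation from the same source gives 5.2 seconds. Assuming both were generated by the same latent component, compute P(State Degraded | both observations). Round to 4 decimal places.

0.0410

By Bayes' theorem, P(k | x) = π_k f_k(x) / Σ_j π_j f_j(x).
Since both observations come from the same component, the likelihood for component k is f_k(x₁)·f_k(x₂).
  f_Busy = [0.3·e^(−0.3·3.3) = 0.3·e^(−0.9900) = 0.111473] × [0.0630408] = 0.00702735
  f_Degraded = [0.8·e^(−0.8·3.3) = 0.8·e^(−2.6400) = 0.057089] × [0.012486] = 0.000712816
  f_Idle = [2.9·e^(−2.9·3.3) = 2.9·e^(−9.5700) = 0.000202395] × [8.18912e-07] = 1.65744e-10
Unnormalised posteriors:
  π_Busy·f_Busy = 0.38 × 0.00702735 = 0.00267039
  π_Degraded·f_Degraded = 0.16 × 0.000712816 = 0.000114051
  π_Idle·f_Idle = 0.46 × 1.65744e-10 = 7.62421e-11
Sum: 0.00267039 + 0.000114051 + 7.62421e-11 = 0.00278444
P(State Degraded | x₁, x₂) = 0.000114051 / 0.00278444 ≈ 0.0410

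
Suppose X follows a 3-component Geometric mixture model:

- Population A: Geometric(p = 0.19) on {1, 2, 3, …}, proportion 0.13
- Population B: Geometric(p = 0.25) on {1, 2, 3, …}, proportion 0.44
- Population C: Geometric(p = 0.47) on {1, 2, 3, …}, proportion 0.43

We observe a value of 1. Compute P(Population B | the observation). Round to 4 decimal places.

P(component k | x) = P(Z=k)·f_k(x) / marginal(x), where marginal(x) = Σ_j P(Z=j)·f_j(x).
Component likelihoods at x = 1:
  f_A = 0.19
  f_B = 0.25
  f_C = 0.47
Weight by the priors:
  P(Z=A)·f_A = 0.13 × 0.19 = 0.0247
  P(Z=B)·f_B = 0.44 × 0.25 = 0.11
  P(Z=C)·f_C = 0.43 × 0.47 = 0.2021
Denominator: 0.0247 + 0.11 + 0.2021 = 0.3368
P(Population B | 1) ≈ 0.3266

0.3266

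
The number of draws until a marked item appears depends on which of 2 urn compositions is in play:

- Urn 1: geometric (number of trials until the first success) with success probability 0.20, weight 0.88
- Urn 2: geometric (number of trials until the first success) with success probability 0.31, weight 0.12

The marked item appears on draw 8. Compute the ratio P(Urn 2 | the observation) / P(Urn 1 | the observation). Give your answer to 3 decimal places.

Since P(k|x) ∝ w_k f_k(x), the posterior odds are w_i f_i(x) / (w_j f_j(x)).
Component likelihoods at x = 8:
  f_1 = 0.20·(1−0.20)^7 = 0.20·0.209715 = 0.041943
  f_2 = 0.31·(1−0.31)^7 = 0.31·0.0744635 = 0.0230837
Posterior odds = (w_2·f_2) / (w_1·f_1) = (0.12·0.0230837) / (0.88·0.041943) = 0.00277004 / 0.0369099 ≈ 0.075

0.075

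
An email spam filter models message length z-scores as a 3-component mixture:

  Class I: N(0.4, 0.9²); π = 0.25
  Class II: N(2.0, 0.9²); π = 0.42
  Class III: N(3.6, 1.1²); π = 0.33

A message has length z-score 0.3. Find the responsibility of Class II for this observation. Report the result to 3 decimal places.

P(component k | x) = π_k·f_k(x) / marginal(x), where marginal(x) = Σ_j π_j·f_j(x).
Evaluate each component's likelihood at the observed value:
  f_I = 0.440541
  f_II = 0.0744574
  f_III = 0.00402895
Weight by the priors:
  π_I·f_I = 0.25 × 0.440541 = 0.110135
  π_II·f_II = 0.42 × 0.0744574 = 0.0312721
  π_III·f_III = 0.33 × 0.00402895 = 0.00132955
Evidence: 0.110135 + 0.0312721 + 0.00132955 = 0.142737
So the posterior for Class II is 0.0312721 / 0.142737 ≈ 0.219.

0.219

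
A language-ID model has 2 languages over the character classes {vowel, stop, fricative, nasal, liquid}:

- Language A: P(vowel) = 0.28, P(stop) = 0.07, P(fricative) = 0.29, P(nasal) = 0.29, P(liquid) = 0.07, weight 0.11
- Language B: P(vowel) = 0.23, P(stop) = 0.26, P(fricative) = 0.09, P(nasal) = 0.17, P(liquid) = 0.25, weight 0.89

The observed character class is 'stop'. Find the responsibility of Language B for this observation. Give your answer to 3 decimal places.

0.968

P(component k | x) = P(Z=k)·f_k(x) / marginal(x), where marginal(x) = Σ_j P(Z=j)·f_j(x).
Categorical probabilities:
  p_A = P(stop | comp) = 0.07
  p_B = P(stop | comp) = 0.26
Multiply by the mixture weights:
  P(Z=A)·p_A = 0.11 × 0.07 = 0.0077
  P(Z=B)·p_B = 0.89 × 0.26 = 0.2314
Normaliser: 0.0077 + 0.2314 = 0.2391
P(Language B | the observation) ≈ 0.968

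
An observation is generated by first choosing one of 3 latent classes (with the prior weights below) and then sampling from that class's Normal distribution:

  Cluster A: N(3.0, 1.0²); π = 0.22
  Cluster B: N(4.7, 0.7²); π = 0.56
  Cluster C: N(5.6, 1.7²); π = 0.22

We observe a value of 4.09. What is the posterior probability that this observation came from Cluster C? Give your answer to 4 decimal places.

By Bayes' theorem, P(k | x) = π_k f_k(x) / Σ_j π_j f_j(x).
Evaluate each component's likelihood at the observed value:
  p_A = 0.220251
  p_B = 0.389864
  p_C = 0.158176
Unnormalised posteriors:
  π_A·p_A = 0.22 × 0.220251 = 0.0484552
  π_B·p_B = 0.56 × 0.389864 = 0.218324
  π_C·p_C = 0.22 × 0.158176 = 0.0347987
Evidence: 0.0484552 + 0.218324 + 0.0347987 = 0.301578
Responsibility of Cluster C: 0.0347987 / 0.301578 ≈ 0.1154

0.1154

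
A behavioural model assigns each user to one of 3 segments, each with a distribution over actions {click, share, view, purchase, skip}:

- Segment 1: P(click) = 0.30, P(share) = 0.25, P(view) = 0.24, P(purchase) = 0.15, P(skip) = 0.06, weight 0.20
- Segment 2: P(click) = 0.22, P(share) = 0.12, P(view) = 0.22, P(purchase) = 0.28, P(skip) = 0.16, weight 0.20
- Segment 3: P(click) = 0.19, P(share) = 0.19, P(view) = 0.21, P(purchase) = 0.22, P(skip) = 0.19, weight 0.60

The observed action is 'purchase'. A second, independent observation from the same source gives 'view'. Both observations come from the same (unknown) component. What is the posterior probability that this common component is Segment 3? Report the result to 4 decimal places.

P(component k | x) = P(Z=k)·f_k(x) / marginal(x), where marginal(x) = Σ_j P(Z=j)·f_j(x).
Since both observations come from the same component, the likelihood for component k is f_k(x₁)·f_k(x₂).
  L_1 = [0.15] × [0.24] = 0.036
  L_2 = [0.28] × [0.22] = 0.0616
  L_3 = [0.22] × [0.21] = 0.0462
Unnormalised posteriors:
  P(Z=1)·L_1 = 0.20 × 0.036 = 0.0072
  P(Z=2)·L_2 = 0.20 × 0.0616 = 0.01232
  P(Z=3)·L_3 = 0.60 × 0.0462 = 0.02772
Normaliser: 0.0072 + 0.01232 + 0.02772 = 0.04724
Responsibility of Segment 3: 0.02772 / 0.04724 ≈ 0.5868

0.5868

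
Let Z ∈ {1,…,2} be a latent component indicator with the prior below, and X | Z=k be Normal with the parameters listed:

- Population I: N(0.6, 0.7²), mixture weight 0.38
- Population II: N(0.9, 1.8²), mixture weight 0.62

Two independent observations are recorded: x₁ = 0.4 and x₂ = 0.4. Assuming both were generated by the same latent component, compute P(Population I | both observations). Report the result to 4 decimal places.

0.8014

By Bayes' theorem, P(k | x) = π_k f_k(x) / Σ_j π_j f_j(x).
Since both observations come from the same component, the likelihood for component k is f_k(x₁)·f_k(x₂).
  p_I = [(1/(0.7·√(2π)))·exp(−(0.4−0.6)²/(2·0.7²)) = 0.569918·exp(-0.04082) = 0.547124] × [0.547124] = 0.299345
  p_II = [(1/(1.8·√(2π)))·exp(−(0.4−0.9)²/(2·1.8²)) = 0.221635·exp(-0.03858) = 0.213247] × [0.213247] = 0.0454742
Weight by the priors:
  π_I·p_I = 0.38 × 0.299345 = 0.113751
  π_II·p_II = 0.62 × 0.0454742 = 0.028194
Normaliser: 0.113751 + 0.028194 = 0.141945
P(Population I | x) ≈ 0.8014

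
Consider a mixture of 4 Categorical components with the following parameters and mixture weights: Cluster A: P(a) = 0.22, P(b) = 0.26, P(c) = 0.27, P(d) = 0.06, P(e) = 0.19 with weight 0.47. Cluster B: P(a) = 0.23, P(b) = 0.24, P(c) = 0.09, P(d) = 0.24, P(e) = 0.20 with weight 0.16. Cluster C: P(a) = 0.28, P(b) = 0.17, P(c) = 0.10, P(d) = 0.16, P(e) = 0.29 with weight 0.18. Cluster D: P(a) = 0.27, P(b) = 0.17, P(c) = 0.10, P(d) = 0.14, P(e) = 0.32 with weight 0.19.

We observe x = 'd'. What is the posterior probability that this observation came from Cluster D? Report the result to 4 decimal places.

By Bayes' theorem, P(k | x) = π_k f_k(x) / Σ_j π_j f_j(x).
Evaluate each component's likelihood at the observed value:
  f_A = P(d | comp) = 0.06
  f_B = P(d | comp) = 0.24
  f_C = P(d | comp) = 0.16
  f_D = P(d | comp) = 0.14
Weight by the priors:
  π_A·f_A = 0.47 × 0.06 = 0.0282
  π_B·f_B = 0.16 × 0.24 = 0.0384
  π_C·f_C = 0.18 × 0.16 = 0.0288
  π_D·f_D = 0.19 × 0.14 = 0.0266
Sum: 0.0282 + 0.0384 + 0.0288 + 0.0266 = 0.122
P(Cluster D | x) = 0.0266 / 0.122 ≈ 0.2180

0.2180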